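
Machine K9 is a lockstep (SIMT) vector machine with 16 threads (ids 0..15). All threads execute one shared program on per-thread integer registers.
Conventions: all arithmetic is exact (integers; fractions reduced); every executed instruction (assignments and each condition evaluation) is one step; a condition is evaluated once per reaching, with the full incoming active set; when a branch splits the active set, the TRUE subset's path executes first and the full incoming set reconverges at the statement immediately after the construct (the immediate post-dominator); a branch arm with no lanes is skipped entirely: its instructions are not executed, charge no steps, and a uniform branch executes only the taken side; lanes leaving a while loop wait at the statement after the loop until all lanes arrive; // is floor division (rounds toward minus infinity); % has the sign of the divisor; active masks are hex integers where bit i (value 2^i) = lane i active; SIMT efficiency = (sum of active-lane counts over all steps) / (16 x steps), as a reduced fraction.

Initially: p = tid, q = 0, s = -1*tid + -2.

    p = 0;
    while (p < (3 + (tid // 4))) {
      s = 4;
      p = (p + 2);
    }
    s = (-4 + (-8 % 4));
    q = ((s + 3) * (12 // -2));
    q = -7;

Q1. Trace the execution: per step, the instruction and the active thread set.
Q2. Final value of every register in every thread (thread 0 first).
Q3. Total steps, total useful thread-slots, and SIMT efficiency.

step 0: p <- 0                       0xffff
step 1: eval (p < (3 + (tid // 4)))  0xffff
step 2: s <- 4                       0xffff
step 3: p <- (p + 2)                 0xffff
step 4: eval (p < (3 + (tid // 4)))  0xffff
step 5: s <- 4                       0xffff
step 6: p <- (p + 2)                 0xffff
step 7: eval (p < (3 + (tid // 4)))  0xffff
step 8: s <- 4                       0xff00
step 9: p <- (p + 2)                 0xff00
step 10: eval (p < (3 + (tid // 4)))  0xff00
step 11: s <- (-4 + (-8 % 4))         0xffff
step 12: q <- ((s + 3) * (12 // -2))  0xffff
step 13: q <- -7                      0xffff

Answer: 14 steps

p: 4,4,4,4,4,4,4,4,6,6,6,6,6,6,6,6
q: -7,-7,-7,-7,-7,-7,-7,-7,-7,-7,-7,-7,-7,-7,-7,-7
s: -4,-4,-4,-4,-4,-4,-4,-4,-4,-4,-4,-4,-4,-4,-4,-4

steps = 14; useful = 200; efficiency = 200/224 = 25/28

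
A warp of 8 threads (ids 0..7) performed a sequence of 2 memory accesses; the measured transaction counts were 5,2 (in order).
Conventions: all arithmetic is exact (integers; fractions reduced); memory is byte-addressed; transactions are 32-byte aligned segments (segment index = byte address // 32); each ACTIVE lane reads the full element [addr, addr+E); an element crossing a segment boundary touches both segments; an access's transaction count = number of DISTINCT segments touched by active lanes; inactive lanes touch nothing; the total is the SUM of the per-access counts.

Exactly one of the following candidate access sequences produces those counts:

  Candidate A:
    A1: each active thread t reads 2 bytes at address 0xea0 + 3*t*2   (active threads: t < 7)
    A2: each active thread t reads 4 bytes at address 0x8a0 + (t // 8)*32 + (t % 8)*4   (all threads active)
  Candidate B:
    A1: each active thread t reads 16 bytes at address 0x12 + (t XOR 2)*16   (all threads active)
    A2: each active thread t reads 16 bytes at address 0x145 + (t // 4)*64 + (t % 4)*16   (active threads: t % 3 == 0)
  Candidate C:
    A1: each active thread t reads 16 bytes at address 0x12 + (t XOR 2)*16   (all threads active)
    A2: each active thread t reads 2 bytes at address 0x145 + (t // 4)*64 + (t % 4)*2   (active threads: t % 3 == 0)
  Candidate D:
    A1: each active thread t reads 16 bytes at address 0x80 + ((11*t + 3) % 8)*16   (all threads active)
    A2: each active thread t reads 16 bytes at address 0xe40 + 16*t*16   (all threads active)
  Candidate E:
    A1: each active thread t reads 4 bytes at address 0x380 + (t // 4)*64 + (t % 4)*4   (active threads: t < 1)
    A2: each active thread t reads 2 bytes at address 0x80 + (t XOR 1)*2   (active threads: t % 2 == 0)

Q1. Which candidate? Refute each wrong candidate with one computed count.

A: A1 gives 2 transactions, not 5
B: A2 gives 4 transactions, not 2
D: A1 gives 4 transactions, not 5
E: A1 gives 1 transaction, not 5
C: all counts match (5,2)

Answer: C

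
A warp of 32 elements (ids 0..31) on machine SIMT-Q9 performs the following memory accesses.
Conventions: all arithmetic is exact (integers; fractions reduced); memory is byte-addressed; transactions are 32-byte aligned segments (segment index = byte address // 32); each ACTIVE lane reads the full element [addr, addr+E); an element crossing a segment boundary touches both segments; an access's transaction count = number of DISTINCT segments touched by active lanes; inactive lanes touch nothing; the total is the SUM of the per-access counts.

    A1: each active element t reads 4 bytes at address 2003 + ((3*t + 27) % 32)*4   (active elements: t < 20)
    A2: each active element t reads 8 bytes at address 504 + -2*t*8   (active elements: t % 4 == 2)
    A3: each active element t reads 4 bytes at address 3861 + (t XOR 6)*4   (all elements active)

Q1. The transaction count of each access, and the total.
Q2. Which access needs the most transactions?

A1: 5 transactions
A2: 8 transactions
A3: 5 transactions

Answer: 5,8,5; total 18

Answer: A2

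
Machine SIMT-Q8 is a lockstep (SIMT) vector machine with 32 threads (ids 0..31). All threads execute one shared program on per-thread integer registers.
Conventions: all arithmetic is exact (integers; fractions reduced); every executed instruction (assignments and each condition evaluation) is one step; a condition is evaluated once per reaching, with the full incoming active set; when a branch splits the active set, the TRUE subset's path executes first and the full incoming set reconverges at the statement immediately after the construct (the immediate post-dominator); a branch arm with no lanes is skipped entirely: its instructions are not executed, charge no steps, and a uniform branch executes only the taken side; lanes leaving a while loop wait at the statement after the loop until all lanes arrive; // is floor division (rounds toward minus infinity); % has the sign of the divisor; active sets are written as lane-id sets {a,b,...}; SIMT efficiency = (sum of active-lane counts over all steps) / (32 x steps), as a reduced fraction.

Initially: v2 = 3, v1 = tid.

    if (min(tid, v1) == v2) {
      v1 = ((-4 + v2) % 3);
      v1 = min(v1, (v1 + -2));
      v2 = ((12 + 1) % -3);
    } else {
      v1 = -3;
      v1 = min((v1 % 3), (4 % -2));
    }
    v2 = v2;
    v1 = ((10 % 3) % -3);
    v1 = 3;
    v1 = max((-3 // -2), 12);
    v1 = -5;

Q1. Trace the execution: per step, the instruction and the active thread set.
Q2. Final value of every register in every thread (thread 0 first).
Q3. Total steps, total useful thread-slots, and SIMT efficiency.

step 0: eval (min(tid, v1) == v2)    {0,1,2,3,4,5,6,7,8,9,10,11,12,13,14,15,16,17,18,19,20,21,22,23,24,25,26,27,28,29,30,31}
step 1: v1 <- ((-4 + v2) % 3)        {3}
step 2: v1 <- min(v1, (v1 + -2))     {3}
step 3: v2 <- ((12 + 1) % -3)        {3}
step 4: v1 <- -3                     {0,1,2,4,5,6,7,8,9,10,11,12,13,14,15,16,17,18,19,20,21,22,23,24,25,26,27,28,29,30,31}
step 5: v1 <- min((v1 % 3), (4 % -2)) {0,1,2,4,5,6,7,8,9,10,11,12,13,14,15,16,17,18,19,20,21,22,23,24,25,26,27,28,29,30,31}
step 6: v2 <- v2                     {0,1,2,3,4,5,6,7,8,9,10,11,12,13,14,15,16,17,18,19,20,21,22,23,24,25,26,27,28,29,30,31}
step 7: v1 <- ((10 % 3) % -3)        {0,1,2,3,4,5,6,7,8,9,10,11,12,13,14,15,16,17,18,19,20,21,22,23,24,25,26,27,28,29,30,31}
step 8: v1 <- 3                      {0,1,2,3,4,5,6,7,8,9,10,11,12,13,14,15,16,17,18,19,20,21,22,23,24,25,26,27,28,29,30,31}
step 9: v1 <- max((-3 // -2), 12)    {0,1,2,3,4,5,6,7,8,9,10,11,12,13,14,15,16,17,18,19,20,21,22,23,24,25,26,27,28,29,30,31}
step 10: v1 <- -5                     {0,1,2,3,4,5,6,7,8,9,10,11,12,13,14,15,16,17,18,19,20,21,22,23,24,25,26,27,28,29,30,31}

Answer: 11 steps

v2: 3,3,3,-2,3,3,3,3,3,3,3,3,3,3,3,3,3,3,3,3,3,3,3,3,3,3,3,3,3,3,3,3
v1: -5,-5,-5,-5,-5,-5,-5,-5,-5,-5,-5,-5,-5,-5,-5,-5,-5,-5,-5,-5,-5,-5,-5,-5,-5,-5,-5,-5,-5,-5,-5,-5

steps = 11; useful = 257; efficiency = 257/352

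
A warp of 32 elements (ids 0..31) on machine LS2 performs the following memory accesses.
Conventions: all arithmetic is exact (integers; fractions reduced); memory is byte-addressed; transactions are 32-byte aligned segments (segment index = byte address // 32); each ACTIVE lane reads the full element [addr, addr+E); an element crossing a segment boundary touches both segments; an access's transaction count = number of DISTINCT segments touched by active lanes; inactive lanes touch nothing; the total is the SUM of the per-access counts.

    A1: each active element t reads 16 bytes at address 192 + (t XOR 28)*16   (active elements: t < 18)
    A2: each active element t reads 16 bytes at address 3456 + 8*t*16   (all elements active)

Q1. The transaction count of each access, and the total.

A1: 9 transactions
A2: 32 transactions

Answer: 9,32; total 41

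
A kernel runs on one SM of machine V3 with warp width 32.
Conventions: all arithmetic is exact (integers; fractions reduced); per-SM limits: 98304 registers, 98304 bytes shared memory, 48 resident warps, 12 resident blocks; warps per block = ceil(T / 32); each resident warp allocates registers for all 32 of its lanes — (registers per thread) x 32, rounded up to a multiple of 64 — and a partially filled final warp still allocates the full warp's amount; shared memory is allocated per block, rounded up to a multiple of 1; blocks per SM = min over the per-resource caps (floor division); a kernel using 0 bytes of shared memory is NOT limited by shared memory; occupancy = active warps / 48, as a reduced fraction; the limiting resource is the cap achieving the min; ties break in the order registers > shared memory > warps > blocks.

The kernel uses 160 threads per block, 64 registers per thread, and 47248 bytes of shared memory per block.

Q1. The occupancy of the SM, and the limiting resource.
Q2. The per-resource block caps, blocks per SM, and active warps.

Answer: occupancy 5/24, limited by shared memory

registers: 9 blocks
shared memory: 2 blocks
warps: 9 blocks
blocks: 12 blocks

Answer: 2 blocks, 10 active warps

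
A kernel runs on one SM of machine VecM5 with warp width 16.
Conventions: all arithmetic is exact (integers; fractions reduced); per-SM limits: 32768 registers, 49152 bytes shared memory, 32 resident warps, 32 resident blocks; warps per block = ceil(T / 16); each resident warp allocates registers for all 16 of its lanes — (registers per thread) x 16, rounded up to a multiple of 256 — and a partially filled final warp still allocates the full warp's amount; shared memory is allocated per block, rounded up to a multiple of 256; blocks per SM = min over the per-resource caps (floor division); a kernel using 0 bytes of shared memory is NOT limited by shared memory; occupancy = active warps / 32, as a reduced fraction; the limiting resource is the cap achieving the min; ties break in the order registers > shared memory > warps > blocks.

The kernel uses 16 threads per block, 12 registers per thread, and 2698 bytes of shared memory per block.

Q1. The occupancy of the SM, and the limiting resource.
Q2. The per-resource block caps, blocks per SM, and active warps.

Answer: occupancy 17/32, limited by shared memory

registers: 128 blocks
shared memory: 17 blocks
warps: 32 blocks
blocks: 32 blocks

Answer: 17 blocks, 17 active warps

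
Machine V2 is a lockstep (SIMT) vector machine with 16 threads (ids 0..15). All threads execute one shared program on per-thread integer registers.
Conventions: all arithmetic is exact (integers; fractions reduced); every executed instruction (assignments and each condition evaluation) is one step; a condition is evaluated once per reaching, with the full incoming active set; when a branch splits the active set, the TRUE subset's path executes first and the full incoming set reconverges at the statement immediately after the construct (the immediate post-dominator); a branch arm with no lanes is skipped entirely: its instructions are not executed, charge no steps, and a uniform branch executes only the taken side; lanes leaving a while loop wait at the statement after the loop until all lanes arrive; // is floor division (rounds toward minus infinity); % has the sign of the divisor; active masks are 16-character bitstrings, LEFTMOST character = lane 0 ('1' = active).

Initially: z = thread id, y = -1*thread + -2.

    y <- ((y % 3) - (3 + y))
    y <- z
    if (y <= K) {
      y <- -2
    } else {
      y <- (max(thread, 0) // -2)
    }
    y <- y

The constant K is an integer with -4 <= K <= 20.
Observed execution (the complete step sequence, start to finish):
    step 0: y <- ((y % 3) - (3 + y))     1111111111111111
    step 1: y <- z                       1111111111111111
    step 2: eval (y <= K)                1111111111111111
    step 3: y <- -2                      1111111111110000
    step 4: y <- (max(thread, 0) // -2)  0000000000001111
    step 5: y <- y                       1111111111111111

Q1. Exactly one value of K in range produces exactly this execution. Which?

Answer: K = 11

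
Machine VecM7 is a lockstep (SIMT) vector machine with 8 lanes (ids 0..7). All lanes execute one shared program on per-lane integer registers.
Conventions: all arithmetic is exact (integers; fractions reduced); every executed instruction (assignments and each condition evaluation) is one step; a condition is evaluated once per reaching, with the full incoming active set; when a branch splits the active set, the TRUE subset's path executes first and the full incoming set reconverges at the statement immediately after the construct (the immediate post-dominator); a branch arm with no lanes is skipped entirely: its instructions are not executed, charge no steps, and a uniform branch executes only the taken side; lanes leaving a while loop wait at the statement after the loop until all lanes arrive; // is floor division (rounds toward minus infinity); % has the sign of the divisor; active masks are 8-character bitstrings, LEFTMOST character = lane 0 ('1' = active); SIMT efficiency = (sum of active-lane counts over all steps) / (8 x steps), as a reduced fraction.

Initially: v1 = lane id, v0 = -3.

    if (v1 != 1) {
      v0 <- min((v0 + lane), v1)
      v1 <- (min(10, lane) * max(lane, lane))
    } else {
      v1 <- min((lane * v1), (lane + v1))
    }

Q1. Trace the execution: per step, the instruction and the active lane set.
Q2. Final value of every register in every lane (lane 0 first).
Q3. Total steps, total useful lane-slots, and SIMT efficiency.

step 0: eval (v1 != 1)               11111111
step 1: v0 <- min((v0 + lane), v1)   10111111
step 2: v1 <- (min(10, lane) * max(lane, lane)) 10111111
step 3: v1 <- min((lane * v1), (lane + v1)) 01000000

Answer: 4 steps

v1: 0,1,4,9,16,25,36,49
v0: -3,-3,-1,0,1,2,3,4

steps = 4; useful = 23; efficiency = 23/32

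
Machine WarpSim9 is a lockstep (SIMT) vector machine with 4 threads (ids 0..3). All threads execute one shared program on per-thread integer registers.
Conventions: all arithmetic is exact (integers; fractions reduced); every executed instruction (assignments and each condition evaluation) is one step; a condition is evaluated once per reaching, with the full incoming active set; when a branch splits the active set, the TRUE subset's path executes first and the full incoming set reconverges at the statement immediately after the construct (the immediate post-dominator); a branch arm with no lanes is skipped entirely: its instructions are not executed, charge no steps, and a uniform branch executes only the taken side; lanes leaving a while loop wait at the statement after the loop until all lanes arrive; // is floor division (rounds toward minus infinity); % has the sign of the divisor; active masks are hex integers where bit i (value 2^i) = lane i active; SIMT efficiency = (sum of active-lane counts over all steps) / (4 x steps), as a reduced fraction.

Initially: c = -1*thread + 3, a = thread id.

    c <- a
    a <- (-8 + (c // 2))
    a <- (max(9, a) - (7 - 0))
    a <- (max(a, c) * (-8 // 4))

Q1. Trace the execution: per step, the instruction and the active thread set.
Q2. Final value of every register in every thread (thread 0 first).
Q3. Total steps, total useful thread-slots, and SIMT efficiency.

step 0: c <- a                       0xf
step 1: a <- (-8 + (c // 2))         0xf
step 2: a <- (max(9, a) - (7 - 0))   0xf
step 3: a <- (max(a, c) * (-8 // 4)) 0xf

Answer: 4 steps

c: 0,1,2,3
a: -4,-4,-4,-6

steps = 4; useful = 16; efficiency = 16/16 = 1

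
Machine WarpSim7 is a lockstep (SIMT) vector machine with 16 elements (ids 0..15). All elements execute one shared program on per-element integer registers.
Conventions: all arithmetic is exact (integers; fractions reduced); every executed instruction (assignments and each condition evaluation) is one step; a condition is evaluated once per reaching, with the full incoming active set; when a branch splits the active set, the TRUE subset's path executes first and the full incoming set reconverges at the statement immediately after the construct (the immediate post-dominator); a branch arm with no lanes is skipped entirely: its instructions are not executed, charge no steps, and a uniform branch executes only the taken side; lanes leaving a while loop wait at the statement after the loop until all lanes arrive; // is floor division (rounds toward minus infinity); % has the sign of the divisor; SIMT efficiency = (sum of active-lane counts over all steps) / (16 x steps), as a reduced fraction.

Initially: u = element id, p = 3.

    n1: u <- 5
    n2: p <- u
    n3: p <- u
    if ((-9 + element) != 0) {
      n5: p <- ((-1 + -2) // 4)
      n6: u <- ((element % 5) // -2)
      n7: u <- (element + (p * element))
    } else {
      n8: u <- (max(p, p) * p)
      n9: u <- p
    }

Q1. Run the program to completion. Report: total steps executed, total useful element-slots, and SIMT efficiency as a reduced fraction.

Answer: 9 steps, 111 useful, 37/48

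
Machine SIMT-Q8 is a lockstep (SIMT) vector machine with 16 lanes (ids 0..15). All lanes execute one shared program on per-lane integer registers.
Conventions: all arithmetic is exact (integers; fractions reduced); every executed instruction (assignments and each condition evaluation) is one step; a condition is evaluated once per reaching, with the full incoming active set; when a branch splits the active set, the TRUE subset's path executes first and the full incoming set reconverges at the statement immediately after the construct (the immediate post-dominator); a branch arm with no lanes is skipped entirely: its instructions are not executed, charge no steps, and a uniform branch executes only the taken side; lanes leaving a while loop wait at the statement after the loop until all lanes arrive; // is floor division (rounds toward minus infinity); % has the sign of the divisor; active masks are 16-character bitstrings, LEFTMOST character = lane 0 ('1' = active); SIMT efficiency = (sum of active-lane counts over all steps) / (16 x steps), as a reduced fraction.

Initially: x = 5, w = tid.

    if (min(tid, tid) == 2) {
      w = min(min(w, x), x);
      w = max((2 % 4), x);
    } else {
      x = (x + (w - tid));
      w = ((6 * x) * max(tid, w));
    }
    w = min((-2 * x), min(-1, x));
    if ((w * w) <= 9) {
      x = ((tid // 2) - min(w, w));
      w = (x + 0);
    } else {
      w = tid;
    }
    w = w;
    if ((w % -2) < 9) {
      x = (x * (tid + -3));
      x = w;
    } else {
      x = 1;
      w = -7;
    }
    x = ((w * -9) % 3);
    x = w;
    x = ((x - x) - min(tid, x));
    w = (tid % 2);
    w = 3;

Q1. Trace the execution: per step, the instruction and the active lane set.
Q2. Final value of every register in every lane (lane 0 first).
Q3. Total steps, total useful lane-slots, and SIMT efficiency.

step 0: eval (min(tid, tid) == 2)    1111111111111111
step 1: w <- min(min(w, x), x)       0010000000000000
step 2: w <- max((2 % 4), x)         0010000000000000
step 3: x <- (x + (w - tid))         1101111111111111
step 4: w <- ((6 * x) * max(tid, w)) 1101111111111111
step 5: w <- min((-2 * x), min(-1, x)) 1111111111111111
step 6: eval ((w * w) <= 9)          1111111111111111
step 7: w <- tid                     1111111111111111
step 8: w <- w                       1111111111111111
step 9: eval ((w % -2) < 9)          1111111111111111
step 10: x <- (x * (tid + -3))        1111111111111111
step 11: x <- w                       1111111111111111
step 12: x <- ((w * -9) % 3)          1111111111111111
step 13: x <- w                       1111111111111111
step 14: x <- ((x - x) - min(tid, x)) 1111111111111111
step 15: w <- (tid % 2)               1111111111111111
step 16: w <- 3                       1111111111111111

Answer: 17 steps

x: 0,-1,-2,-3,-4,-5,-6,-7,-8,-9,-10,-11,-12,-13,-14,-15
w: 3,3,3,3,3,3,3,3,3,3,3,3,3,3,3,3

steps = 17; useful = 240; efficiency = 240/272 = 15/17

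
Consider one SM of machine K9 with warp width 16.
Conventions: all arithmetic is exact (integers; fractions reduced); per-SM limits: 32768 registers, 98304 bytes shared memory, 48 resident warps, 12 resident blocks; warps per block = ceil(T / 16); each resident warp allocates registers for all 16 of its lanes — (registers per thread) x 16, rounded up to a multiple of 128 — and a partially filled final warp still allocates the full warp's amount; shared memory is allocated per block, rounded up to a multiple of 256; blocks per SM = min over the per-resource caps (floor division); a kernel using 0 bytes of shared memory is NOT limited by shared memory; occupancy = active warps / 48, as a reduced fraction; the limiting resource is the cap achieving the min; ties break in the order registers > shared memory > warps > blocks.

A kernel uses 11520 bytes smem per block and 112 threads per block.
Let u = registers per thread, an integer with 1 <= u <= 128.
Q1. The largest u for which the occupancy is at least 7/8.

Answer: u = 48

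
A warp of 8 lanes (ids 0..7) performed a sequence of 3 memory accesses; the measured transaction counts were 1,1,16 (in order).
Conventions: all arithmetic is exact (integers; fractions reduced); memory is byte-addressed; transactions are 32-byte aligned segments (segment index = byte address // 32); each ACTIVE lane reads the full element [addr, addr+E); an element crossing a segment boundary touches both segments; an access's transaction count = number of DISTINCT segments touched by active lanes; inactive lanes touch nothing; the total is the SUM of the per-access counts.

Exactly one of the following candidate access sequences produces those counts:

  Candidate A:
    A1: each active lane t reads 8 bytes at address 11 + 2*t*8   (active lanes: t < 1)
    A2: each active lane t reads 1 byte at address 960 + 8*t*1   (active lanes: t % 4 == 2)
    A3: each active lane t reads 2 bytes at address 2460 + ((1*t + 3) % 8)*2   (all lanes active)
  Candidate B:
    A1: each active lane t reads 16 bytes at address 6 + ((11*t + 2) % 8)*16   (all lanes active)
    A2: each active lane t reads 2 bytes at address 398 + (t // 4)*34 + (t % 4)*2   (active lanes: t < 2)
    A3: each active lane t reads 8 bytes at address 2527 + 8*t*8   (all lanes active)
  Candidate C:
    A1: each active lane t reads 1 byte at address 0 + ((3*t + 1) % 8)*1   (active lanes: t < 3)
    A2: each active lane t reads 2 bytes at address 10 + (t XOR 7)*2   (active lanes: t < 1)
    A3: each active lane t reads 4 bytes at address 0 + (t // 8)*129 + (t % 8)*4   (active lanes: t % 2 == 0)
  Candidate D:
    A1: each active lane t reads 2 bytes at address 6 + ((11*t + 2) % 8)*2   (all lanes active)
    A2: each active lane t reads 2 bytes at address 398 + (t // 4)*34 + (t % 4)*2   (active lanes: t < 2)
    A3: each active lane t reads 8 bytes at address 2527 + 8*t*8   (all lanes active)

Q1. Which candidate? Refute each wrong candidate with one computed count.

A: A2 gives 2 transactions, not 1
B: A1 gives 5 transactions, not 1
C: A3 gives 1 transaction, not 16
D: all counts match (1,1,16)

Answer: D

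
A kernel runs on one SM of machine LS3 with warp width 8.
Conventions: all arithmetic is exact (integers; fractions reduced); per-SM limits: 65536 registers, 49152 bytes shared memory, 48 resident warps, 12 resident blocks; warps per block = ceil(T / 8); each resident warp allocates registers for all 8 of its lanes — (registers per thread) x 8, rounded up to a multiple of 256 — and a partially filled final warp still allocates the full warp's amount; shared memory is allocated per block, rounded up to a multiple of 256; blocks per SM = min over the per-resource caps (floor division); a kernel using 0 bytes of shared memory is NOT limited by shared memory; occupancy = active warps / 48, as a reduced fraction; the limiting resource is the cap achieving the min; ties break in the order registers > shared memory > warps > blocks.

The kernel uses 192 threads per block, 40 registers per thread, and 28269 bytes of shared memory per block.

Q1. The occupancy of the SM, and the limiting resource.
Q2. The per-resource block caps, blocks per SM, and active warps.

Answer: occupancy 1/2, limited by shared memory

registers: 5 blocks
shared memory: 1 block
warps: 2 blocks
blocks: 12 blocks

Answer: 1 block, 24 active warps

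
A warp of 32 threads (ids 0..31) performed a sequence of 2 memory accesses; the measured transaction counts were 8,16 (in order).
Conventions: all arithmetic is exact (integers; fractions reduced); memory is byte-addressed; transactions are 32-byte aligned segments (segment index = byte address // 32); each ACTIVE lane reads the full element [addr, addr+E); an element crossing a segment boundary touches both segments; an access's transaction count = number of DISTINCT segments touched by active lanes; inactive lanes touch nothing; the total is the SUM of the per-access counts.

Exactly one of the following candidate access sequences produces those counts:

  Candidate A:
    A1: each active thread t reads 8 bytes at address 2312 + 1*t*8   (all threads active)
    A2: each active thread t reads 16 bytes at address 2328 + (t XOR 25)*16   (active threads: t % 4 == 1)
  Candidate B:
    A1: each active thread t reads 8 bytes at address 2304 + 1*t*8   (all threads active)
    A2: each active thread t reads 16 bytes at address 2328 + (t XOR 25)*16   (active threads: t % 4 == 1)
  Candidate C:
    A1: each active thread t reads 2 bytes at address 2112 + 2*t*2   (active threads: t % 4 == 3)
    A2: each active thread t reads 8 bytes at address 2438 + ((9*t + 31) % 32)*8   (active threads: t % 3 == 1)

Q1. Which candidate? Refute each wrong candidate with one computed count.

A: A1 gives 9 transactions, not 8
C: A1 gives 4 transactions, not 8
B: all counts match (8,16)

Answer: B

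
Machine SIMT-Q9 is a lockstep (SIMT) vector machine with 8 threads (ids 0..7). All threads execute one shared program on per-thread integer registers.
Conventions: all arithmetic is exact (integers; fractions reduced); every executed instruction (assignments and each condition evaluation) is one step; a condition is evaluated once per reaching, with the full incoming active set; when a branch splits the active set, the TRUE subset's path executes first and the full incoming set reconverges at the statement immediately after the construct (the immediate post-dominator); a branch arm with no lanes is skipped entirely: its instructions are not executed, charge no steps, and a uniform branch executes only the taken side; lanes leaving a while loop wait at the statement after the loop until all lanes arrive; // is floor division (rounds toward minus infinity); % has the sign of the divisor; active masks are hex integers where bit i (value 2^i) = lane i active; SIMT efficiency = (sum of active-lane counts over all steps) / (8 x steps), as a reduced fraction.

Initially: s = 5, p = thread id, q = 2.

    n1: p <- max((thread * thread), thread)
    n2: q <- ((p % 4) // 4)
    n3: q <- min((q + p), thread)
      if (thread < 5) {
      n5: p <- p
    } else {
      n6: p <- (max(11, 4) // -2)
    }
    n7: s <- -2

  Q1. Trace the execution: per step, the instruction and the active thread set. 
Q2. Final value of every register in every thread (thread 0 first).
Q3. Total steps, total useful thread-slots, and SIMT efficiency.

step 0: p <- max((thread * thread), thread) 0xff
step 1: q <- ((p % 4) // 4)          0xff
step 2: q <- min((q + p), thread)    0xff
step 3: eval (thread < 5)            0xff
step 4: p <- p                       0x1f
step 5: p <- (max(11, 4) // -2)      0xe0
step 6: s <- -2                      0xff

Answer: 7 steps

s: -2,-2,-2,-2,-2,-2,-2,-2
p: 0,1,4,9,16,-6,-6,-6
q: 0,1,2,3,4,5,6,7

steps = 7; useful = 48; efficiency = 48/56 = 6/7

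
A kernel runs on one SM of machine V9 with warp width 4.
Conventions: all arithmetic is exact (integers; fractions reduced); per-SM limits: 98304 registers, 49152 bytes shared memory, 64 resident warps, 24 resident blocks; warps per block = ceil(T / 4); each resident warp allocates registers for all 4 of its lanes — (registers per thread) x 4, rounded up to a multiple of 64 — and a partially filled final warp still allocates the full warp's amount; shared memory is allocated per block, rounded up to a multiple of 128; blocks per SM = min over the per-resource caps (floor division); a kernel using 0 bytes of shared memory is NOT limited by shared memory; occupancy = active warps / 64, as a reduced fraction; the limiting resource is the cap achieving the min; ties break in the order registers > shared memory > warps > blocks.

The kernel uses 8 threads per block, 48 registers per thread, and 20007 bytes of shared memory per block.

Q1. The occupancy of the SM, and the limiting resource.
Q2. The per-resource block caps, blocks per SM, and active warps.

Answer: occupancy 1/16, limited by shared memory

registers: 256 blocks
shared memory: 2 blocks
warps: 32 blocks
blocks: 24 blocks

Answer: 2 blocks, 4 active warps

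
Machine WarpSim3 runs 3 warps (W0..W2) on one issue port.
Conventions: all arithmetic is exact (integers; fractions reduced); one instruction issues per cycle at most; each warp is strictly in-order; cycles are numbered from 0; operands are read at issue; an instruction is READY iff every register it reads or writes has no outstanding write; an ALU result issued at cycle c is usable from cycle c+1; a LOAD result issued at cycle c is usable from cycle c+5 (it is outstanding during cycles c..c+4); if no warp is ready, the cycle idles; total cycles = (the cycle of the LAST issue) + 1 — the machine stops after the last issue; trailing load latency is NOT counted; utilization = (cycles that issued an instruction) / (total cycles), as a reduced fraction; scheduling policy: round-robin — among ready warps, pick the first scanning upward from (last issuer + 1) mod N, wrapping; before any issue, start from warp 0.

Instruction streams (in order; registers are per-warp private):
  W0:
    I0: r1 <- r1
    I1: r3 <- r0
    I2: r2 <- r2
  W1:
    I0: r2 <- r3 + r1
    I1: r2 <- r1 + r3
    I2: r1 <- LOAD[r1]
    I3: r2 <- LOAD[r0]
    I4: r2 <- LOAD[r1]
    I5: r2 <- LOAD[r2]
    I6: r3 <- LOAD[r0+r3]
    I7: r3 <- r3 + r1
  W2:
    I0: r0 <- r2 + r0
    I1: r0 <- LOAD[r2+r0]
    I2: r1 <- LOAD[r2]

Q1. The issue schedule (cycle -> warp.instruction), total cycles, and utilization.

cycle 0: W0.I0
cycle 1: W1.I0
cycle 2: W2.I0
cycle 3: W0.I1
cycle 4: W1.I1
cycle 5: W2.I1
cycle 6: W0.I2
cycle 7: W1.I2
cycle 8: W2.I2
cycle 9: W1.I3
cycle 10: idle
cycle 11: idle
cycle 12: idle
cycle 13: idle
cycle 14: W1.I4
cycle 15: idle
cycle 16: idle
cycle 17: idle
cycle 18: idle
cycle 19: W1.I5
cycle 20: W1.I6
cycle 21: idle
cycle 22: idle
cycle 23: idle
cycle 24: idle
cycle 25: W1.I7

Answer: 26 cycles, utilization 7/13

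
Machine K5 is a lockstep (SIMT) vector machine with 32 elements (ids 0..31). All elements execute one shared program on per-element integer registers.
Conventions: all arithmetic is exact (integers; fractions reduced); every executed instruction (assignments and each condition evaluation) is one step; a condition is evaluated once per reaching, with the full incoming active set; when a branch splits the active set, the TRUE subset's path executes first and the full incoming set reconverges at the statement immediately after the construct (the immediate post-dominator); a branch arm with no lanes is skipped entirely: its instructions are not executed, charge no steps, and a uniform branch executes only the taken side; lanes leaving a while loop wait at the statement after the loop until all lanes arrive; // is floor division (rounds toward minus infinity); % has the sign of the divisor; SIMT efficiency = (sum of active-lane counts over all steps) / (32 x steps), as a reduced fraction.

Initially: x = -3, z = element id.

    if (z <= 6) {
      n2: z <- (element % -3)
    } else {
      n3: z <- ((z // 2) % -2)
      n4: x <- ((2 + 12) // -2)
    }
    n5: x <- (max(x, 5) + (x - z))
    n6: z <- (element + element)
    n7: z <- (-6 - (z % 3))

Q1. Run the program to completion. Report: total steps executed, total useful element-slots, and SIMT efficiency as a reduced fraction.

Answer: 7 steps, 185 useful, 185/224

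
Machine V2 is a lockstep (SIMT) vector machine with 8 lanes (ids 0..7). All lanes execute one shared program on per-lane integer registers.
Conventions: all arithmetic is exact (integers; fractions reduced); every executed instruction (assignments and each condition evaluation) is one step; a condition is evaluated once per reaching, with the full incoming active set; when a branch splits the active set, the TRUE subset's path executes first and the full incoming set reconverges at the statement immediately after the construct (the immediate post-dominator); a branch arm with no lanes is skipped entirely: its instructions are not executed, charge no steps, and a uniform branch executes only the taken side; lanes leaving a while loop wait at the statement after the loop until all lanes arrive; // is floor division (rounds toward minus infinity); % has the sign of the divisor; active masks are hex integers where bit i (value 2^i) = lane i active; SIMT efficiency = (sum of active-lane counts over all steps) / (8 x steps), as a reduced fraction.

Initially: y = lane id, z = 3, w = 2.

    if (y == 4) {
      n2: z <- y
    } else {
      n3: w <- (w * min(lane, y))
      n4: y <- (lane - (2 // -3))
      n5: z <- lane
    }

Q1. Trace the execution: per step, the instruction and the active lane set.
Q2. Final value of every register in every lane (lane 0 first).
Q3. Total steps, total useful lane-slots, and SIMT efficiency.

step 0: eval (y == 4)                0xff
step 1: z <- y                       0x10
step 2: w <- (w * min(lane, y))      0xef
step 3: y <- (lane - (2 // -3))      0xef
step 4: z <- lane                    0xef

Answer: 5 steps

y: 1,2,3,4,4,6,7,8
z: 0,1,2,3,4,5,6,7
w: 0,2,4,6,2,10,12,14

steps = 5; useful = 30; efficiency = 30/40 = 3/4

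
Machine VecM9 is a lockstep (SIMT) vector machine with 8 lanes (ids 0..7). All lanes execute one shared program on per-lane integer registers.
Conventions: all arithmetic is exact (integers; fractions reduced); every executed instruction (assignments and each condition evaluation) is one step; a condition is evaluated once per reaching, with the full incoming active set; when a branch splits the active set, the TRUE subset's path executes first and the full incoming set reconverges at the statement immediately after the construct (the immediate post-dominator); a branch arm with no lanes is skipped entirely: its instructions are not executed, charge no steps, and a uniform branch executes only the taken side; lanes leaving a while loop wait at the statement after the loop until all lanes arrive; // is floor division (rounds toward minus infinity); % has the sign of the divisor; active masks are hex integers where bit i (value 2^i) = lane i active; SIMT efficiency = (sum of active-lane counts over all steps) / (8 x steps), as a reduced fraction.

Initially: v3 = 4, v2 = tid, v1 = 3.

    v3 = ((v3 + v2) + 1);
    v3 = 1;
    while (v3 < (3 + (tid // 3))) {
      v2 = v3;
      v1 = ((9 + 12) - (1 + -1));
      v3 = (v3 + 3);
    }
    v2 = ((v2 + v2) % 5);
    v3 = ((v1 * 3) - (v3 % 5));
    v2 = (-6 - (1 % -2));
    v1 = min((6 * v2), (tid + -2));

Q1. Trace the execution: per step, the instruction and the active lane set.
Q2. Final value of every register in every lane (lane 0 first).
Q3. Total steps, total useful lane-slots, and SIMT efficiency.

step 0: v3 <- ((v3 + v2) + 1)        0xff
step 1: v3 <- 1                      0xff
step 2: eval (v3 < (3 + (tid // 3))) 0xff
step 3: v2 <- v3                     0xff
step 4: v1 <- ((9 + 12) - (1 + -1))  0xff
step 5: v3 <- (v3 + 3)               0xff
step 6: eval (v3 < (3 + (tid // 3))) 0xff
step 7: v2 <- v3                     0xc0
step 8: v1 <- ((9 + 12) - (1 + -1))  0xc0
step 9: v3 <- (v3 + 3)               0xc0
step 10: eval (v3 < (3 + (tid // 3))) 0xc0
step 11: v2 <- ((v2 + v2) % 5)        0xff
step 12: v3 <- ((v1 * 3) - (v3 % 5))  0xff
step 13: v2 <- (-6 - (1 % -2))        0xff
step 14: v1 <- min((6 * v2), (tid + -2)) 0xff

Answer: 15 steps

v3: 59,59,59,59,59,59,61,61
v2: -5,-5,-5,-5,-5,-5,-5,-5
v1: -30,-30,-30,-30,-30,-30,-30,-30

steps = 15; useful = 96; efficiency = 96/120 = 4/5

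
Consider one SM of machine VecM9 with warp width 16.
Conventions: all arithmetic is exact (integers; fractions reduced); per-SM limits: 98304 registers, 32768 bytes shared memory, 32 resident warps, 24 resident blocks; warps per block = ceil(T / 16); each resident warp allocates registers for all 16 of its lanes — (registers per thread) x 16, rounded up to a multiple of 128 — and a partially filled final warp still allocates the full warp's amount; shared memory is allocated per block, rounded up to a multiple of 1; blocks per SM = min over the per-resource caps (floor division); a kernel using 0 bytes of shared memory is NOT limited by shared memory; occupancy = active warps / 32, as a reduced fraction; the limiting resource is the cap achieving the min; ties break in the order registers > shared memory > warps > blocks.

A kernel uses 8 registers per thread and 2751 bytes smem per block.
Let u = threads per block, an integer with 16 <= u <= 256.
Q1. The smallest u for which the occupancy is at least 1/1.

Answer: u = 49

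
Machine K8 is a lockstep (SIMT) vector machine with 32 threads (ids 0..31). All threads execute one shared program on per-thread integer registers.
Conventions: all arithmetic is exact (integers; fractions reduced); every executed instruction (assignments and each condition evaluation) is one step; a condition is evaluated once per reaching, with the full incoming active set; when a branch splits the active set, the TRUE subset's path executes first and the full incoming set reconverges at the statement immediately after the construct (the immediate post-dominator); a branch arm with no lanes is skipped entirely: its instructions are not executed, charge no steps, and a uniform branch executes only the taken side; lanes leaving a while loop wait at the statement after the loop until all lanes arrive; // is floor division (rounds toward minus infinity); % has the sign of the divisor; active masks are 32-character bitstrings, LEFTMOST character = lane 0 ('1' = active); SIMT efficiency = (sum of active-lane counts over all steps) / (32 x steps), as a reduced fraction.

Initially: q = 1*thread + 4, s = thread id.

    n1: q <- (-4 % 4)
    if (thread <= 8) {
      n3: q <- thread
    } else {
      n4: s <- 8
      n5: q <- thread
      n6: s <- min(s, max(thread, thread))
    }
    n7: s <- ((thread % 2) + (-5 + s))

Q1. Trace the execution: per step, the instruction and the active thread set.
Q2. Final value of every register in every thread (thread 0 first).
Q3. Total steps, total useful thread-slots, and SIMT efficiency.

step 0: q <- (-4 % 4)                11111111111111111111111111111111
step 1: eval (thread <= 8)           11111111111111111111111111111111
step 2: q <- thread                  11111111100000000000000000000000
step 3: s <- 8                       00000000011111111111111111111111
step 4: q <- thread                  00000000011111111111111111111111
step 5: s <- min(s, max(thread, thread)) 00000000011111111111111111111111
step 6: s <- ((thread % 2) + (-5 + s)) 11111111111111111111111111111111

Answer: 7 steps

q: 0,1,2,3,4,5,6,7,8,9,10,11,12,13,14,15,16,17,18,19,20,21,22,23,24,25,26,27,28,29,30,31
s: -5,-3,-3,-1,-1,1,1,3,3,4,3,4,3,4,3,4,3,4,3,4,3,4,3,4,3,4,3,4,3,4,3,4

steps = 7; useful = 174; efficiency = 174/224 = 87/112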